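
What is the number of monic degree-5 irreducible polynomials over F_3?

48

Gauss's count: N_{3}(5) = (1/5) Σ_{d|5} μ(5/d)·3^d.
Divisors of 5: 1, 5; μ(5/d) for each: -1, 1.
Σ = − 3^1 + 3^5 = 240.
N = 240/5 = 48.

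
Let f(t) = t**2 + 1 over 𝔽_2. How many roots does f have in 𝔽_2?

Evaluate at each of the 2 elements of 𝔽_2:
f(0) = 1; f(1) = 0 → root.
Roots: {1}.

1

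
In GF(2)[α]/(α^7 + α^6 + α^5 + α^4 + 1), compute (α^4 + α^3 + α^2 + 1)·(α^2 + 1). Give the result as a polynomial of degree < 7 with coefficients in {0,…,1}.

Multiply in GF(2)[α]: (α^4 + α^3 + α^2 + 1)·(α^2 + 1) = α^6 + α^5 + α^3 + 1.
Reduced: α^6 + α^5 + α^3 + 1.

α^6 + α^5 + α^3 + 1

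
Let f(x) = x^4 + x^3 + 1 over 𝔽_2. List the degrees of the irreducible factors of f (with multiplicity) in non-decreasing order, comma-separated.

Roots in 𝔽_2: f(0) = 1; f(1) = 1.
Complete factorization: f(x) = (x^4 + x^3 + 1).
Factor degrees with multiplicity: 4 = 4.

4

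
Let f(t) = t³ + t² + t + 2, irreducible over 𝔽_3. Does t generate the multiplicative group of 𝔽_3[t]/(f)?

|GF(3^3)^×| = 3^3 − 1 = 26. Prime factorization: 26 = 2·13.
f is primitive ⇔ t has order 26 in GF(3)[t]/(f), i.e. t^(26/q) ≠ 1 for each prime q | 26.
t^(13) mod f = 1
t^(2) mod f = t².
Since t^(13) = 1, the order of t divides 13 < 26; not primitive.

No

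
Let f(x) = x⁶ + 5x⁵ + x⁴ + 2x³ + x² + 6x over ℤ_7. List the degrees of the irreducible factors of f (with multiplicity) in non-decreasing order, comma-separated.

Linear factors from roots: (x).
Complete factorization: f(x) = (x)·(x² + 2x + 3)·(x³ + 3x² + 6x + 2).
Factor degrees with multiplicity: 1 + 2 + 3 = 6.

1, 2, 3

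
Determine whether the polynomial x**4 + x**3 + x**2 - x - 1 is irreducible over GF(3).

Write P(x) = x**4 + x**3 + x**2 - x - 1.
Check for roots in GF(3): P(0) = 2; P(1) = 1; P(2) = 1.
No roots, so no linear factors.
Monic irreducibles of degree 2 over GF(3): x**2 + 1, x**2 + x - 1, x**2 - x - 1.
None of them divide P (all give nonzero remainder).
No irreducible factor of degree ≤ 2 exists, so P is irreducible over GF(3).

Yes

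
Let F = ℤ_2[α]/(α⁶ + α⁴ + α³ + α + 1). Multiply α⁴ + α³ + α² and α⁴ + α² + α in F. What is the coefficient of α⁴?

0

Multiply in ℤ_2[α]: (α⁴ + α³ + α²)·(α⁴ + α² + α) = α⁸ + α⁷ + α³.
Reduce using α⁶ ≡ α⁴ + α³ + α + 1 (mod α⁶ + α⁴ + α³ + α + 1).
Reduced: α³ + 1.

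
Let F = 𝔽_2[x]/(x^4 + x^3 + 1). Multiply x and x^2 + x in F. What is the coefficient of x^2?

1

Multiply in 𝔽_2[x]: (x)·(x^2 + x) = x^3 + x^2.
Reduced: x^3 + x^2.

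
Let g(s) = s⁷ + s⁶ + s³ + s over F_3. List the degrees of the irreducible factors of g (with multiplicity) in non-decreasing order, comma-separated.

1, 3, 3

Roots in F_3: g(0) = 0 → root; g(1) = 1; g(2) = 1.
Linear factors from roots: (s).
Complete factorization: g(s) = (s)·(s³ + 2s + 2)·(s³ + s² + s + 2).
Factor degrees with multiplicity: 1 + 3 + 3 = 7.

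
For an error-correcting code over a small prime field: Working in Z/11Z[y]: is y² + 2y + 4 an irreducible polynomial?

Yes

Write h(y) = y² + 2y + 4.
Check each element of Z/11Z for a root: h(0)=4, h(1)=7, h(2)=1, h(3)=8, h(4)=6, h(5)=6, h(6)=8, h(7)=1, h(8)=7, h(9)=4, h(10)=3.
No roots. A degree-2 polynomial over a field with no linear factor is irreducible.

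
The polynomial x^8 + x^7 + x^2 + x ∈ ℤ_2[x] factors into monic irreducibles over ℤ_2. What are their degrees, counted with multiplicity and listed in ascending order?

1, 1, 1, 1, 2, 2

Write g(x) = x^8 + x^7 + x^2 + x.
Roots in ℤ_2: g(0) = 0 → root; g(1) = 0 → root.
Linear factors from roots: (x), (x + 1).
Complete factorization: g(x) = (x)·(x + 1)^3·(x^2 + x + 1)^2.
Factor degrees with multiplicity: 1 + 1 + 1 + 1 + 2 + 2 = 8.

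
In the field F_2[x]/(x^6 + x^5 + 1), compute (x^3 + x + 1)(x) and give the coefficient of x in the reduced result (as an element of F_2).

1

Multiply in F_2[x]: (x^3 + x + 1)·(x) = x^4 + x^2 + x.
Reduced: x^4 + x^2 + x.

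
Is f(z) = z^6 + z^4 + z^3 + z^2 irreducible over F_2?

No

Check for roots in F_2: f(0) = 0 → root; f(1) = 0 → root.
f(0) = 0, so (z) divides f(z); f is reducible.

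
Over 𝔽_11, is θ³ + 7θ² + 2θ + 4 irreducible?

Write f(θ) = θ³ + 7θ² + 2θ + 4.
Check each element of 𝔽_11 for a root: f(0)=4, f(1)=3, f(2)=0, f(3)=1, f(4)=1, f(5)=6, f(6)=0, f(7)=0, f(8)=1, f(9)=9, f(10)=8.
f(2) = 0, so (θ − 2) divides f(θ); f is reducible.

No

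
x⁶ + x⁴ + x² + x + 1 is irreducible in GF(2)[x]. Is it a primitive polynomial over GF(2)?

Write f(x) = x⁶ + x⁴ + x² + x + 1.
|GF(2^6)^×| = 2^6 − 1 = 63. Prime factorization: 63 = 3^2·7.
f is primitive ⇔ x has order 63 in GF(2)[x]/(f), i.e. x^(63/q) ≠ 1 for each prime q | 63.
x^(21) mod f = 1
x^(9) mod f = x⁴ + x² + x.
Since x^(21) = 1, the order of x divides 21 < 63; not primitive.

No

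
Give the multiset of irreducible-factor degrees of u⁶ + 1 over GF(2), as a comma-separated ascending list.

Write g(u) = u⁶ + 1.
Roots in GF(2): g(0) = 1; g(1) = 0 → root.
Linear factors from roots: (u + 1).
Complete factorization: g(u) = (u + 1)^2·(u² + u + 1)^2.
Factor degrees with multiplicity: 1 + 1 + 2 + 2 = 6.

1, 1, 2, 2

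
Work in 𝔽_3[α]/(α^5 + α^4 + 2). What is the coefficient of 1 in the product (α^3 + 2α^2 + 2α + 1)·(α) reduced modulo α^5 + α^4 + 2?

0

Multiply in 𝔽_3[α]: (α^3 + 2α^2 + 2α + 1)·(α) = α^4 + 2α^3 + 2α^2 + α.
Reduced: α^4 + 2α^3 + 2α^2 + α.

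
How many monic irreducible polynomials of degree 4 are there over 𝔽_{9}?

1620

Gauss's count: N_{9}(4) = (1/4) Σ_{d|4} μ(4/d)·9^d.
Divisors of 4: 1, 2, 4; μ(4/d) for each: 0, -1, 1.
Σ = − 9^2 + 9^4 = 6480.
N = 6480/4 = 1620.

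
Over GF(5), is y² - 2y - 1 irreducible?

Yes

Write g(y) = y² - 2y - 1.
Check for roots in GF(5): g(0) = 4; g(1) = 3; g(2) = 4; g(3) = 2; g(4) = 2.
No roots. A degree-2 polynomial over a field with no linear factor is irreducible.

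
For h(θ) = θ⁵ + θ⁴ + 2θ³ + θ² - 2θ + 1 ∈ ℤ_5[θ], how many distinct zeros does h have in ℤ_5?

1

Evaluate at each of the 5 elements of ℤ_5:
h(0) = 1; h(1) = 4; h(2) = 0 → root; h(3) = 2; h(4) = 2.
Roots: {2}.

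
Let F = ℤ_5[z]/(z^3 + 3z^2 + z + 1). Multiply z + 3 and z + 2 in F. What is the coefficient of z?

Multiply in ℤ_5[z]: (z + 3)·(z + 2) = z^2 + 1.
Reduced: z^2 + 1.

0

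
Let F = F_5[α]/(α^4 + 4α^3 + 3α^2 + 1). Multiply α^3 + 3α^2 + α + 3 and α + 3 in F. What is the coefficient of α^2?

Multiply in F_5[α]: (α^3 + 3α^2 + α + 3)·(α + 3) = α^4 + α^3 + α + 4.
Reduce using α^4 ≡ α^3 + 2α^2 + 4 (mod α^4 + 4α^3 + 3α^2 + 1).
Reduced: 2α^3 + 2α^2 + α + 3.

2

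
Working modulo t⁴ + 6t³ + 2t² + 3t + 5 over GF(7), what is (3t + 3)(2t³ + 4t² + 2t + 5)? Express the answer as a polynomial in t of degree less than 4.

3t^3 + 6t^2 + 3t + 6

Multiply in GF(7)[t]: (3t + 3)·(2t³ + 4t² + 2t + 5) = 6t⁴ + 4t³ + 4t² + 1.
Reduce using t⁴ ≡ t³ + 5t² + 4t + 2 (mod t⁴ + 6t³ + 2t² + 3t + 5).
Reduced: 3t³ + 6t² + 3t + 6.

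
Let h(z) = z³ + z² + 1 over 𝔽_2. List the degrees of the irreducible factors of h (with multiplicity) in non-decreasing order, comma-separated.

3

Roots in 𝔽_2: h(0) = 1; h(1) = 1.
Complete factorization: h(z) = (z³ + z² + 1).
Factor degrees with multiplicity: 3 = 3.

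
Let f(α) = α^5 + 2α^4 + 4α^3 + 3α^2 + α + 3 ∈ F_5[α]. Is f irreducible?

Yes

Check for roots in F_5: f(0) = 3; f(1) = 4; f(2) = 3; f(3) = 1; f(4) = 2.
No roots, so no linear factors.
Degree-2 irreducible divisors: test the 10 monic irreducibles of degree 2 over GF(5).
None of them divide f (all give nonzero remainder).
No irreducible factor of degree ≤ 2 exists, so f is irreducible over GF(5).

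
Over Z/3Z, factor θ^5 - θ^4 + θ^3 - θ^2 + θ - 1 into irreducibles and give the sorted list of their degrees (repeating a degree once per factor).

Write f(θ) = θ^5 - θ^4 + θ^3 - θ^2 + θ - 1.
Roots in Z/3Z: f(0) = 2; f(1) = 0 → root; f(2) = 0 → root.
Linear factors from roots: (θ - 1), (θ + 1).
Complete factorization: f(θ) = (θ + 1)^2·(θ - 1)^3.
Factor degrees with multiplicity: 1 + 1 + 1 + 1 + 1 = 5.

1, 1, 1, 1, 1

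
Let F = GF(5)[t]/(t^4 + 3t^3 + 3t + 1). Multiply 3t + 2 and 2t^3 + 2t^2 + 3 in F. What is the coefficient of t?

Multiply in GF(5)[t]: (3t + 2)·(2t^3 + 2t^2 + 3) = t^4 + 4t^2 + 4t + 1.
Reduce using t^4 ≡ 2t^3 + 2t + 4 (mod t^4 + 3t^3 + 3t + 1).
Reduced: 2t^3 + 4t^2 + t.

1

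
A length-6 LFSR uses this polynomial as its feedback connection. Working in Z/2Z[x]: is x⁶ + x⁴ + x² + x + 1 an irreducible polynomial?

Yes

Write f(x) = x⁶ + x⁴ + x² + x + 1.
Check for roots in Z/2Z: f(0) = 1; f(1) = 1.
No roots, so no linear factors.
Monic irreducibles of degree 2 over GF(2): x² + x + 1.
None of them divide f (all give nonzero remainder).
Monic irreducibles of degree 3 over GF(2): x³ + x + 1, x³ + x² + 1.
None of them divide f (all give nonzero remainder).
No irreducible factor of degree ≤ 3 exists, so f is irreducible over GF(2).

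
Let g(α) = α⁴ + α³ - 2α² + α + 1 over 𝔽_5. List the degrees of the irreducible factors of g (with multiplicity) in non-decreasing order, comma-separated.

Roots in 𝔽_5: g(0) = 1; g(1) = 2; g(2) = 4; g(3) = 4; g(4) = 3.
Complete factorization: g(α) = (α² + 2α - 2)·(α² - α + 2).
Factor degrees with multiplicity: 2 + 2 = 4.

2, 2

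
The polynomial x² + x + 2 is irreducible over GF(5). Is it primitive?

Yes

Write f(x) = x² + x + 2.
|GF(5^2)^×| = 5^2 − 1 = 24. Prime factorization: 24 = 2^3·3.
f is primitive ⇔ x has order 24 in GF(5)[x]/(f), i.e. x^(24/q) ≠ 1 for each prime q | 24.
x^(12) mod f = 4.
x^(8) mod f = 3x + 1.
None equal 1, so x has full order 24; f is primitive.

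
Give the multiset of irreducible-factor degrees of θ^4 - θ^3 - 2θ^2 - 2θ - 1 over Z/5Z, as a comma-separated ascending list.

Write g(θ) = θ^4 - θ^3 - 2θ^2 - 2θ - 1.
Roots in Z/5Z: g(0) = 4; g(1) = 0 → root; g(2) = 0 → root; g(3) = 4; g(4) = 1.
Linear factors from roots: (θ - 1), (θ - 2).
Complete factorization: g(θ) = (θ - 2)^2·(θ - 1)^2.
Factor degrees with multiplicity: 1 + 1 + 1 + 1 = 4.

1, 1, 1, 1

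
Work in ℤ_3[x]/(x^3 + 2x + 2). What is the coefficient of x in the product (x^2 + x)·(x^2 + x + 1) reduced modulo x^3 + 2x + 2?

1

Multiply in ℤ_3[x]: (x^2 + x)·(x^2 + x + 1) = x^4 + 2x^3 + 2x^2 + x.
Reduce using x^3 ≡ x + 1 (mod x^3 + 2x + 2).
Reduced: x + 2.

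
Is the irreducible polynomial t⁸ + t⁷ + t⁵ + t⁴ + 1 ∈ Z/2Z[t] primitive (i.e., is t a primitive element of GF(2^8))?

No

Write f(t) = t⁸ + t⁷ + t⁵ + t⁴ + 1.
|GF(2^8)^×| = 2^8 − 1 = 255. Prime factorization: 255 = 3·5·17.
f is primitive ⇔ t has order 255 in GF(2)[t]/(f), i.e. t^(255/q) ≠ 1 for each prime q | 255.
t^(85) mod f = t⁷ + t⁶ + t³ + t² + 1.
t^(51) mod f = 1
t^(15) mod f = t⁵ + t⁴ + t + 1.
Since t^(51) = 1, the order of t divides 51 < 255; not primitive.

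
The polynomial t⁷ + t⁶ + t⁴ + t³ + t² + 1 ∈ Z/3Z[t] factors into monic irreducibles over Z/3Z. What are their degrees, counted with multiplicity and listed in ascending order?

Write h(t) = t⁷ + t⁶ + t⁴ + t³ + t² + 1.
Roots in Z/3Z: h(0) = 1; h(1) = 0 → root; h(2) = 2.
Linear factors from roots: (t - 1).
Complete factorization: h(t) = (t - 1)·(t² + t - 1)·(t² - t - 1)^2.
Factor degrees with multiplicity: 1 + 2 + 2 + 2 = 7.

1, 2, 2, 2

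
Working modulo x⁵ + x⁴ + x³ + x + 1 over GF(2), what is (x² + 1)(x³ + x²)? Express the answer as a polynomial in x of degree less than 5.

x^2 + x + 1

Multiply in GF(2)[x]: (x² + 1)·(x³ + x²) = x⁵ + x⁴ + x³ + x².
Reduce using x⁵ ≡ x⁴ + x³ + x + 1 (mod x⁵ + x⁴ + x³ + x + 1).
Reduced: x² + x + 1.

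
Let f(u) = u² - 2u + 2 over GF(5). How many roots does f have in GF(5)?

2

Evaluate at each of the 5 elements of GF(5):
f(0) = 2; f(1) = 1; f(2) = 2; f(3) = 0 → root; f(4) = 0 → root.
Roots: {3, 4}.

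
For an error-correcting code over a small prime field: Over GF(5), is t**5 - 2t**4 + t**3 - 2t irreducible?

Write m(t) = t**5 - 2t**4 + t**3 - 2t.
Check for roots in GF(5): m(0) = 0 → root; m(1) = 3; m(2) = 4; m(3) = 2; m(4) = 3.
m(0) = 0, so (t) divides m(t); m is reducible.

No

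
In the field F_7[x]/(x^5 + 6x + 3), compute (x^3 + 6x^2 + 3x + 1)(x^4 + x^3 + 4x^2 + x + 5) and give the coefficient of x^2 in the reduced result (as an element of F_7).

6

Multiply in F_7[x]: (x^3 + 6x^2 + 3x + 1)·(x^4 + x^3 + 4x^2 + x + 5) = x^7 + 6x^5 + x^4 + 3x^3 + 2x^2 + 2x + 5.
Reduce using x^5 ≡ x + 4 (mod x^5 + 6x + 3).
Reduced: x^4 + 4x^3 + 6x^2 + x + 1.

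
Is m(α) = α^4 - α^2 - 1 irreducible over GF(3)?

Check for roots in GF(3): m(0) = 2; m(1) = 2; m(2) = 2.
No roots, so no linear factors.
Monic irreducibles of degree 2 over GF(3): α^2 + 1, α^2 + α - 1, α^2 - α - 1.
None of them divide m (all give nonzero remainder).
No irreducible factor of degree ≤ 2 exists, so m is irreducible over GF(3).

Yes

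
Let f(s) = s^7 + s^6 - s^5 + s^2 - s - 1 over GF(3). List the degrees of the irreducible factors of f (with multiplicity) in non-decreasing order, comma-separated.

Roots in GF(3): f(0) = 2; f(1) = 0 → root; f(2) = 2.
Linear factors from roots: (s - 1).
Complete factorization: f(s) = (s - 1)^5·(s^2 + 1).
Factor degrees with multiplicity: 1 + 1 + 1 + 1 + 1 + 2 = 7.

1, 1, 1, 1, 1, 2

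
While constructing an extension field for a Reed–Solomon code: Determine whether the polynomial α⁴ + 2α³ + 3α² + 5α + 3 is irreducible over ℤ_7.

Write m(α) = α⁴ + 2α³ + 3α² + 5α + 3.
Check for roots in ℤ_7: m(0) = 3; m(1) = 0 → root; m(2) = 1; m(3) = 5; m(4) = 0 → root; m(5) = 5; m(6) = 0 → root.
m(1) = 0, so (α − 1) divides m(α); m is reducible.

No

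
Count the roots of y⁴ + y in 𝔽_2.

2

Write g(y) = y⁴ + y.
Evaluate at each of the 2 elements of 𝔽_2:
g(0) = 0 → root; g(1) = 0 → root.
Roots: {0, 1}.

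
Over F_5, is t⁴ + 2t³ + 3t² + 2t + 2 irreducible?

Write h(t) = t⁴ + 2t³ + 3t² + 2t + 2.
Check for roots in F_5: h(0) = 2; h(1) = 0 → root; h(2) = 0 → root; h(3) = 0 → root; h(4) = 2.
h(1) = 0, so (t − 1) divides h(t); h is reducible.

No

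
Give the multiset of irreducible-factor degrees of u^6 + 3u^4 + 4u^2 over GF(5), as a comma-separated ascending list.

1, 1, 2, 2

Write g(u) = u^6 + 3u^4 + 4u^2.
Roots in GF(5): g(0) = 0 → root; g(1) = 3; g(2) = 3; g(3) = 3; g(4) = 3.
Linear factors from roots: (u).
Complete factorization: g(u) = (u)^2·(u^2 + u + 2)·(u^2 + 4u + 2).
Factor degrees with multiplicity: 1 + 1 + 2 + 2 = 6.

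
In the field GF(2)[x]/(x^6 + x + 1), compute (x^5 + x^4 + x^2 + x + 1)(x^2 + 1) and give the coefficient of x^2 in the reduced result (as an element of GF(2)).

1

Multiply in GF(2)[x]: (x^5 + x^4 + x^2 + x + 1)·(x^2 + 1) = x^7 + x^6 + x^5 + x^3 + x + 1.
Reduce using x^6 ≡ x + 1 (mod x^6 + x + 1).
Reduced: x^5 + x^3 + x^2 + x.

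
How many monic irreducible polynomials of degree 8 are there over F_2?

30

The number of monic irreducibles of degree 8 over GF(2) is (1/8)·Σ_{d∣8} μ(8/d) 2^d.
Divisors of 8: 1, 2, 4, 8; μ(8/d) for each: 0, 0, -1, 1.
Σ = − 2^4 + 2^8 = 240.
N = 240/8 = 30.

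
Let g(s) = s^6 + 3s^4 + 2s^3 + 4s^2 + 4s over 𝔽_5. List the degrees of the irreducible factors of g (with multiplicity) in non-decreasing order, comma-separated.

Roots in 𝔽_5: g(0) = 0 → root; g(1) = 4; g(2) = 2; g(3) = 4; g(4) = 2.
Linear factors from roots: (s).
Complete factorization: g(s) = (s)·(s^2 + 4s + 1)·(s^3 + s^2 + 3s + 4).
Factor degrees with multiplicity: 1 + 2 + 3 = 6.

1, 2, 3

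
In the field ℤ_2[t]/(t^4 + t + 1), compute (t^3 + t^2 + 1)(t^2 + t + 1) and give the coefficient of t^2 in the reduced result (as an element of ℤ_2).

Multiply in ℤ_2[t]: (t^3 + t^2 + 1)·(t^2 + t + 1) = t^5 + t + 1.
Reduce using t^4 ≡ t + 1 (mod t^4 + t + 1).
Reduced: t^2 + 1.

1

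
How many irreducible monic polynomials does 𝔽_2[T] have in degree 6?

9

The number of monic irreducibles of degree 6 over GF(2) is (1/6)·Σ_{d∣6} μ(6/d) 2^d.
Divisors of 6: 1, 2, 3, 6; μ(6/d) for each: 1, -1, -1, 1.
Σ = 2^1 − 2^2 − 2^3 + 2^6 = 54.
N = 54/6 = 9.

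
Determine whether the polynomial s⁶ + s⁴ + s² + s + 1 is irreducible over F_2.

Write P(s) = s⁶ + s⁴ + s² + s + 1.
Check for roots in F_2: P(0) = 1; P(1) = 1.
No roots, so no linear factors.
Monic irreducibles of degree 2 over GF(2): s² + s + 1.
None of them divide P (all give nonzero remainder).
Monic irreducibles of degree 3 over GF(2): s³ + s + 1, s³ + s² + 1.
None of them divide P (all give nonzero remainder).
No irreducible factor of degree ≤ 3 exists, so P is irreducible over GF(2).

Yes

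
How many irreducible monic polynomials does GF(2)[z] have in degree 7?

Gauss's count: N_{2}(7) = (1/7) Σ_{d|7} μ(7/d)·2^d.
Divisors of 7: 1, 7; μ(7/d) for each: -1, 1.
Σ = − 2^1 + 2^7 = 126.
N = 126/7 = 18.

18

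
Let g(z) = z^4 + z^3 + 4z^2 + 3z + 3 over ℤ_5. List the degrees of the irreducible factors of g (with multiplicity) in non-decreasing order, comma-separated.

Roots in ℤ_5: g(0) = 3; g(1) = 2; g(2) = 4; g(3) = 1; g(4) = 4.
Complete factorization: g(z) = (z^2 + 3)·(z^2 + z + 1).
Factor degrees with multiplicity: 2 + 2 = 4.

2, 2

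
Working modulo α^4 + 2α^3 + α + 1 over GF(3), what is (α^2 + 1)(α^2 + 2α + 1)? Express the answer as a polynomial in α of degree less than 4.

2α^2 + α

Multiply in GF(3)[α]: (α^2 + 1)·(α^2 + 2α + 1) = α^4 + 2α^3 + 2α^2 + 2α + 1.
Reduce using α^4 ≡ α^3 + 2α + 2 (mod α^4 + 2α^3 + α + 1).
Reduced: 2α^2 + α.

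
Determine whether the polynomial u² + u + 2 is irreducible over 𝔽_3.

Write h(u) = u² + u + 2.
Check for roots in 𝔽_3: h(0) = 2; h(1) = 1; h(2) = 2.
No roots. A degree-2 polynomial over a field with no linear factor is irreducible.

Yes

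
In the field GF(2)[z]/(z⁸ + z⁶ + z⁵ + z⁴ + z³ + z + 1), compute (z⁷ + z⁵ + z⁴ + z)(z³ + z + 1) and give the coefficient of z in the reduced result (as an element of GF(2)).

0

Multiply in GF(2)[z]: (z⁷ + z⁵ + z⁴ + z)·(z³ + z + 1) = z¹⁰ + z⁶ + z² + z.
Reduce using z⁸ ≡ z⁶ + z⁵ + z⁴ + z³ + z + 1 (mod z⁸ + z⁶ + z⁵ + z⁴ + z³ + z + 1).
Reduced: z⁷ + z⁶ + z⁴ + 1.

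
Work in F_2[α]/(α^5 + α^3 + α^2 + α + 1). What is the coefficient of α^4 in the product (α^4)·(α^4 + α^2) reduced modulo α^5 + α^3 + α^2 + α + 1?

Multiply in F_2[α]: (α^4)·(α^4 + α^2) = α^8 + α^6.
Reduce using α^5 ≡ α^3 + α^2 + α + 1 (mod α^5 + α^3 + α^2 + α + 1).
Reduced: α^4 + α^2 + α + 1.

1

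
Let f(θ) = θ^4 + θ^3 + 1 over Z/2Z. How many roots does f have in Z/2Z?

Evaluate at each of the 2 elements of Z/2Z:
f(0) = 1; f(1) = 1.
No element is a root.

0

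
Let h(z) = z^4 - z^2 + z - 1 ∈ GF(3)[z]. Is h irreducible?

No

Check for roots in GF(3): h(0) = 2; h(1) = 0 → root; h(2) = 1.
h(1) = 0, so (z − 1) divides h(z); h is reducible.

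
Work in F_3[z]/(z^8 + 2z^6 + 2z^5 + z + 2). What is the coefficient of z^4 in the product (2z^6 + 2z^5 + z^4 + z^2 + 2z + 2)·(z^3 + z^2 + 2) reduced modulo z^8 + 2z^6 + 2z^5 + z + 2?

2

Multiply in F_3[z]: (2z^6 + 2z^5 + z^4 + z^2 + 2z + 2)·(z^3 + z^2 + 2) = 2z^9 + z^8 + 2z^6 + 2z^5 + 2z^4 + z^3 + z^2 + z + 1.
Reduce using z^8 ≡ z^6 + z^5 + 2z + 1 (mod z^8 + 2z^6 + 2z^5 + z + 2).
Reduced: 2z^7 + 2z^6 + 2z^4 + z^3 + 2z^2 + 2z + 2.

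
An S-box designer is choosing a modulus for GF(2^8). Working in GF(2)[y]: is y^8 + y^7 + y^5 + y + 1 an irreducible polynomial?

Write m(y) = y^8 + y^7 + y^5 + y + 1.
Check for roots in GF(2): m(0) = 1; m(1) = 1.
No roots, so no linear factors.
Monic irreducibles of degree 2 over GF(2): y^2 + y + 1.
None of them divide m (all give nonzero remainder).
Monic irreducibles of degree 3 over GF(2): y^3 + y + 1, y^3 + y^2 + 1.
None of them divide m (all give nonzero remainder).
Monic irreducibles of degree 4 over GF(2): y^4 + y + 1, y^4 + y^3 + 1, y^4 + y^3 + y^2 + y + 1.
None of them divide m (all give nonzero remainder).
No irreducible factor of degree ≤ 4 exists, so m is irreducible over GF(2).

Yes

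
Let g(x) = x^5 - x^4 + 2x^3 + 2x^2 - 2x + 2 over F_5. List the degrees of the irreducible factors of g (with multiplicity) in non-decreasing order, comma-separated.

Roots in F_5: g(0) = 2; g(1) = 4; g(2) = 3; g(3) = 0 → root; g(4) = 2.
Linear factors from roots: (x + 2).
Complete factorization: g(x) = (x + 2)·(x^4 + 2x^3 - 2x^2 + x + 1).
Factor degrees with multiplicity: 1 + 4 = 5.

1, 4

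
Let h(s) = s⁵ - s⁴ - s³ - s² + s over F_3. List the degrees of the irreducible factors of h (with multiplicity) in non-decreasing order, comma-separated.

1, 1, 1, 2

Roots in F_3: h(0) = 0 → root; h(1) = 2; h(2) = 0 → root.
Linear factors from roots: (s), (s + 1).
Complete factorization: h(s) = (s)·(s + 1)^2·(s² + 1).
Factor degrees with multiplicity: 1 + 1 + 1 + 2 = 5.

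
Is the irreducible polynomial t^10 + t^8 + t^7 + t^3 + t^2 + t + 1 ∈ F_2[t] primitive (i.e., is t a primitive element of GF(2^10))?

Write f(t) = t^10 + t^8 + t^7 + t^3 + t^2 + t + 1.
|GF(2^10)^×| = 2^10 − 1 = 1023. Prime factorization: 1023 = 3·11·31.
f is primitive ⇔ t has order 1023 in GF(2)[t]/(f), i.e. t^(1023/q) ≠ 1 for each prime q | 1023.
t^(341) mod f = t^9 + t^8 + t^7 + t^6 + t^4 + t^2.
t^(93) mod f = t^9 + t^8 + t^6 + t^5 + t^3 + t.
t^(33) mod f = t^8 + t^5 + t^4 + t^3 + t^2 + t + 1.
None equal 1, so t has full order 1023; f is primitive.

Yes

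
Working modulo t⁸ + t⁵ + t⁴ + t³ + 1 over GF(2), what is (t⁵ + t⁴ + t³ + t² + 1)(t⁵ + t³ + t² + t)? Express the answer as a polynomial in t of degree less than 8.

Multiply in GF(2)[t]: (t⁵ + t⁴ + t³ + t² + 1)·(t⁵ + t³ + t² + t) = t¹⁰ + t⁹ + t⁷ + t⁶ + t² + t.
Reduce using t⁸ ≡ t⁵ + t⁴ + t³ + 1 (mod t⁸ + t⁵ + t⁴ + t³ + 1).
Reduced: t⁶ + t⁴.

t^6 + t^4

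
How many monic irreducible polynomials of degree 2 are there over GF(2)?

1

The number of monic irreducibles of degree 2 over GF(2) is (1/2)·Σ_{d∣2} μ(2/d) 2^d.
Divisors of 2: 1, 2; μ(2/d) for each: -1, 1.
Σ = − 2^1 + 2^2 = 2.
N = 2/2 = 1.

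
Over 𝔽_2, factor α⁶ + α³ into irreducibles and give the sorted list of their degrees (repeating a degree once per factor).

1, 1, 1, 1, 2

Write g(α) = α⁶ + α³.
Roots in 𝔽_2: g(0) = 0 → root; g(1) = 0 → root.
Linear factors from roots: (α), (α + 1).
Complete factorization: g(α) = (α + 1)·(α)^3·(α² + α + 1).
Factor degrees with multiplicity: 1 + 1 + 1 + 1 + 2 = 6.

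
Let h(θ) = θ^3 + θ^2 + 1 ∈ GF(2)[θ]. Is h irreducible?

Check for roots in GF(2): h(0) = 1; h(1) = 1.
No roots. A degree-3 polynomial over a field with no linear factor is irreducible.

Yes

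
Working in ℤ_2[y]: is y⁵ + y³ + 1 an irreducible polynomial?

Write h(y) = y⁵ + y³ + 1.
Check for roots in ℤ_2: h(0) = 1; h(1) = 1.
No roots, so no linear factors.
Monic irreducibles of degree 2 over GF(2): y² + y + 1.
None of them divide h (all give nonzero remainder).
No irreducible factor of degree ≤ 2 exists, so h is irreducible over GF(2).

Yes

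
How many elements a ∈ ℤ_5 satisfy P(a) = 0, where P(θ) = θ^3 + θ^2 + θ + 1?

Evaluate at each of the 5 elements of ℤ_5:
P(0) = 1; P(1) = 4; P(2) = 0 → root; P(3) = 0 → root; P(4) = 0 → root.
Roots: {2, 3, 4}.

3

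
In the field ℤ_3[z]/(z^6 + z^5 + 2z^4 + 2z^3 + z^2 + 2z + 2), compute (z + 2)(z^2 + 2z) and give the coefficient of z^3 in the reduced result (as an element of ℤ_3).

Multiply in ℤ_3[z]: (z + 2)·(z^2 + 2z) = z^3 + z^2 + z.
Reduced: z^3 + z^2 + z.

1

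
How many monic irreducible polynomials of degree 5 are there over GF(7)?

By the necklace-counting formula, N_7(5) = (1/5) Σ_{d|5} μ(5/d)·7^d.
Divisors of 5: 1, 5; μ(5/d) for each: -1, 1.
Σ = − 7^1 + 7^5 = 16800.
N = 16800/5 = 3360.

3360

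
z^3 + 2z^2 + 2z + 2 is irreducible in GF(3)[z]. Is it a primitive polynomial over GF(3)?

Write f(z) = z^3 + 2z^2 + 2z + 2.
|GF(3^3)^×| = 3^3 − 1 = 26. Prime factorization: 26 = 2·13.
f is primitive ⇔ z has order 26 in GF(3)[z]/(f), i.e. z^(26/q) ≠ 1 for each prime q | 26.
z^(13) mod f = 1
z^(2) mod f = z^2.
Since z^(13) = 1, the order of z divides 13 < 26; not primitive.

No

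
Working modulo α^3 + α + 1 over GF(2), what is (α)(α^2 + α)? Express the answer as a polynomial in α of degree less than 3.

α^2 + α + 1

Multiply in GF(2)[α]: (α)·(α^2 + α) = α^3 + α^2.
Reduce using α^3 ≡ α + 1 (mod α^3 + α + 1).
Reduced: α^2 + α + 1.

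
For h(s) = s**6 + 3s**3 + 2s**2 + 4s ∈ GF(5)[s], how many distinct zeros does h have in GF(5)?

Evaluate at each of the 5 elements of GF(5):
h(0) = 0 → root; h(1) = 0 → root; h(2) = 4; h(3) = 0 → root; h(4) = 1.
Roots: {0, 1, 3}.

3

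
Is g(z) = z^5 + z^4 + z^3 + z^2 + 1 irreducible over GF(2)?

Check for roots in GF(2): g(0) = 1; g(1) = 1.
No roots, so no linear factors.
Monic irreducibles of degree 2 over GF(2): z^2 + z + 1.
None of them divide g (all give nonzero remainder).
No irreducible factor of degree ≤ 2 exists, so g is irreducible over GF(2).

Yes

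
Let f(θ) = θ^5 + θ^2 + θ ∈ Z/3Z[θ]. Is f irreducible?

No

Check for roots in Z/3Z: f(0) = 0 → root; f(1) = 0 → root; f(2) = 2.
f(0) = 0, so (θ) divides f(θ); f is reducible.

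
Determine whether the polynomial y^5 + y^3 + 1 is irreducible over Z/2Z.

Write m(y) = y^5 + y^3 + 1.
Check for roots in Z/2Z: m(0) = 1; m(1) = 1.
No roots, so no linear factors.
Monic irreducibles of degree 2 over GF(2): y^2 + y + 1.
None of them divide m (all give nonzero remainder).
No irreducible factor of degree ≤ 2 exists, so m is irreducible over GF(2).

Yes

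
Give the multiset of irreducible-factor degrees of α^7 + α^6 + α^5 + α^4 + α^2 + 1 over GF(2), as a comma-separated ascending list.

1, 1, 2, 3

Write f(α) = α^7 + α^6 + α^5 + α^4 + α^2 + 1.
Roots in GF(2): f(0) = 1; f(1) = 0 → root.
Linear factors from roots: (α + 1).
Complete factorization: f(α) = (α + 1)^2·(α^2 + α + 1)·(α^3 + α + 1).
Factor degrees with multiplicity: 1 + 1 + 2 + 3 = 7.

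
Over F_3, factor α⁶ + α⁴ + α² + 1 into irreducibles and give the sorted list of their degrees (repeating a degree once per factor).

2, 2, 2

Write h(α) = α⁶ + α⁴ + α² + 1.
Roots in F_3: h(0) = 1; h(1) = 1; h(2) = 1.
Complete factorization: h(α) = (α² + 1)·(α² + α + 2)·(α² + 2α + 2).
Factor degrees with multiplicity: 2 + 2 + 2 = 6.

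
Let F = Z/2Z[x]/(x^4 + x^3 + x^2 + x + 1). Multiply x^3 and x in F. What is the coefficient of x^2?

Multiply in Z/2Z[x]: (x^3)·(x) = x^4.
Reduce using x^4 ≡ x^3 + x^2 + x + 1 (mod x^4 + x^3 + x^2 + x + 1).
Reduced: x^3 + x^2 + x + 1.

1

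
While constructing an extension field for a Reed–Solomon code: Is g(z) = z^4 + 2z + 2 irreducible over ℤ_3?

Yes

Check for roots in ℤ_3: g(0) = 2; g(1) = 2; g(2) = 1.
No roots, so no linear factors.
Monic irreducibles of degree 2 over GF(3): z^2 + 1, z^2 + z + 2, z^2 + 2z + 2.
None of them divide g (all give nonzero remainder).
No irreducible factor of degree ≤ 2 exists, so g is irreducible over GF(3).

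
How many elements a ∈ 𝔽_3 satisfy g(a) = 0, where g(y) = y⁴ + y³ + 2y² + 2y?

Evaluate at each of the 3 elements of 𝔽_3:
g(0) = 0 → root; g(1) = 0 → root; g(2) = 0 → root.
Roots: {0, 1, 2}.

3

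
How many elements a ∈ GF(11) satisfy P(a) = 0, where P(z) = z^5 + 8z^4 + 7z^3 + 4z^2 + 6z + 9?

1

Evaluate at each of the 11 elements of GF(11):
P(0) = 9; P(1) = 2; P(2) = 0 → root; P(3) = 10; P(4) = 9; P(5) = 9; P(6) = 1; P(7) = 9; P(8) = 1; P(9) = 9; P(10) = 7.
Roots: {2}.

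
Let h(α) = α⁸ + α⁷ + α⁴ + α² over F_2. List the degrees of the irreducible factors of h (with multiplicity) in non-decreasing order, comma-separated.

1, 1, 1, 2, 3

Roots in F_2: h(0) = 0 → root; h(1) = 0 → root.
Linear factors from roots: (α), (α + 1).
Complete factorization: h(α) = (α + 1)·(α)^2·(α² + α + 1)·(α³ + α² + 1).
Factor degrees with multiplicity: 1 + 1 + 1 + 2 + 3 = 8.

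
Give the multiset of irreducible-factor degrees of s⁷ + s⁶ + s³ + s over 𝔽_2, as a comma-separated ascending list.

1, 1, 2, 3

Write h(s) = s⁷ + s⁶ + s³ + s.
Roots in 𝔽_2: h(0) = 0 → root; h(1) = 0 → root.
Linear factors from roots: (s), (s + 1).
Complete factorization: h(s) = (s)·(s + 1)·(s² + s + 1)·(s³ + s² + 1).
Factor degrees with multiplicity: 1 + 1 + 2 + 3 = 7.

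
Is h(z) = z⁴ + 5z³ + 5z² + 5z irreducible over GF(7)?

No

Check for roots in GF(7): h(0) = 0 → root; h(1) = 2; h(2) = 2; h(3) = 3; h(4) = 4; h(5) = 0 → root; h(6) = 3.
h(0) = 0, so (z) divides h(z); h is reducible.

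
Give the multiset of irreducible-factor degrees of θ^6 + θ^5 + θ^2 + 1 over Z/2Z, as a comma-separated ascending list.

Write h(θ) = θ^6 + θ^5 + θ^2 + 1.
Roots in Z/2Z: h(0) = 1; h(1) = 0 → root.
Linear factors from roots: (θ + 1).
Complete factorization: h(θ) = (θ + 1)·(θ^2 + θ + 1)·(θ^3 + θ^2 + 1).
Factor degrees with multiplicity: 1 + 2 + 3 = 6.

1, 2, 3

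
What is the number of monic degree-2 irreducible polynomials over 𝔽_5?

10

The number of monic irreducibles of degree 2 over GF(5) is (1/2)·Σ_{d∣2} μ(2/d) 5^d.
Divisors of 2: 1, 2; μ(2/d) for each: -1, 1.
Σ = − 5^1 + 5^2 = 20.
N = 20/2 = 10.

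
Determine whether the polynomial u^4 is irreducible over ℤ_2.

No

Write m(u) = u^4.
Check for roots in ℤ_2: m(0) = 0 → root; m(1) = 1.
m(0) = 0, so (u) divides m(u); m is reducible.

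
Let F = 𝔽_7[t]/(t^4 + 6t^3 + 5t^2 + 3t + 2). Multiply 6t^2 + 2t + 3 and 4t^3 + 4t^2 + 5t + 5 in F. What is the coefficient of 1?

Multiply in 𝔽_7[t]: (6t^2 + 2t + 3)·(4t^3 + 4t^2 + 5t + 5) = 3t^5 + 4t^4 + t^3 + 3t^2 + 4t + 1.
Reduce using t^4 ≡ t^3 + 2t^2 + 4t + 5 (mod t^4 + 6t^3 + 5t^2 + 3t + 2).
Reduced: t^2 + 5t + 1.

1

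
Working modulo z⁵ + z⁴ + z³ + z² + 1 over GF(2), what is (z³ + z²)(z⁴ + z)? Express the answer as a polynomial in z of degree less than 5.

Multiply in GF(2)[z]: (z³ + z²)·(z⁴ + z) = z⁷ + z⁶ + z⁴ + z³.
Reduce using z⁵ ≡ z⁴ + z³ + z² + 1 (mod z⁵ + z⁴ + z³ + z² + 1).
Reduced: z⁴ + 1.

z^4 + 1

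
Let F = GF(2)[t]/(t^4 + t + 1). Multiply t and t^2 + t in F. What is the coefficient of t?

Multiply in GF(2)[t]: (t)·(t^2 + t) = t^3 + t^2.
Reduced: t^3 + t^2.

0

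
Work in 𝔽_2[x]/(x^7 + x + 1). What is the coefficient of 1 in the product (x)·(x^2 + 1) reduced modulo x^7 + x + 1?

0

Multiply in 𝔽_2[x]: (x)·(x^2 + 1) = x^3 + x.
Reduced: x^3 + x.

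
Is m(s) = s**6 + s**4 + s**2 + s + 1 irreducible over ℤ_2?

Check for roots in ℤ_2: m(0) = 1; m(1) = 1.
No roots, so no linear factors.
Monic irreducibles of degree 2 over GF(2): s**2 + s + 1.
None of them divide m (all give nonzero remainder).
Monic irreducibles of degree 3 over GF(2): s**3 + s + 1, s**3 + s**2 + 1.
None of them divide m (all give nonzero remainder).
No irreducible factor of degree ≤ 3 exists, so m is irreducible over GF(2).

Yes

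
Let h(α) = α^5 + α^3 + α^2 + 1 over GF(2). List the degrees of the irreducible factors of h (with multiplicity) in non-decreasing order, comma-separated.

1, 1, 1, 2

Roots in GF(2): h(0) = 1; h(1) = 0 → root.
Linear factors from roots: (α + 1).
Complete factorization: h(α) = (α + 1)^3·(α^2 + α + 1).
Factor degrees with multiplicity: 1 + 1 + 1 + 2 = 5.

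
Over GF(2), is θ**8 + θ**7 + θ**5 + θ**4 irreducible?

No

Write P(θ) = θ**8 + θ**7 + θ**5 + θ**4.
Check for roots in GF(2): P(0) = 0 → root; P(1) = 0 → root.
P(0) = 0, so (θ) divides P(θ); P is reducible.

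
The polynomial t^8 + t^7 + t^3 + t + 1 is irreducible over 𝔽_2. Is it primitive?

Write f(t) = t^8 + t^7 + t^3 + t + 1.
|GF(2^8)^×| = 2^8 − 1 = 255. Prime factorization: 255 = 3·5·17.
f is primitive ⇔ t has order 255 in GF(2)[t]/(f), i.e. t^(255/q) ≠ 1 for each prime q | 255.
t^(85) mod f = 1
t^(51) mod f = t^4 + t^3 + t^2 + t.
t^(15) mod f = t^6 + t^4 + t^2 + 1.
Since t^(85) = 1, the order of t divides 85 < 255; not primitive.

No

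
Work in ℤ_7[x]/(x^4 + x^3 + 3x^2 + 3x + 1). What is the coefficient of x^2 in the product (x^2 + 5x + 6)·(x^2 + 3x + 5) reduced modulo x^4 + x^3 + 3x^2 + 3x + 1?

2

Multiply in ℤ_7[x]: (x^2 + 5x + 6)·(x^2 + 3x + 5) = x^4 + x^3 + 5x^2 + x + 2.
Reduce using x^4 ≡ 6x^3 + 4x^2 + 4x + 6 (mod x^4 + x^3 + 3x^2 + 3x + 1).
Reduced: 2x^2 + 5x + 1.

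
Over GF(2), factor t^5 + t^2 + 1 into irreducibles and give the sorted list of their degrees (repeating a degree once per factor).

5

Write g(t) = t^5 + t^2 + 1.
Roots in GF(2): g(0) = 1; g(1) = 1.
Complete factorization: g(t) = (t^5 + t^2 + 1).
Factor degrees with multiplicity: 5 = 5.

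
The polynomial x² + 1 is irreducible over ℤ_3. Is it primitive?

Write f(x) = x² + 1.
|GF(3^2)^×| = 3^2 − 1 = 8. Prime factorization: 8 = 2^3.
f is primitive ⇔ x has order 8 in GF(3)[x]/(f), i.e. x^(8/q) ≠ 1 for each prime q | 8.
x^(4) mod f = 1
Since x^(4) = 1, the order of x divides 4 < 8; not primitive.

No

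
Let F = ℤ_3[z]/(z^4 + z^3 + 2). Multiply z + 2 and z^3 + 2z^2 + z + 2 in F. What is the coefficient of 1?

2

Multiply in ℤ_3[z]: (z + 2)·(z^3 + 2z^2 + z + 2) = z^4 + z^3 + 2z^2 + z + 1.
Reduce using z^4 ≡ 2z^3 + 1 (mod z^4 + z^3 + 2).
Reduced: 2z^2 + z + 2.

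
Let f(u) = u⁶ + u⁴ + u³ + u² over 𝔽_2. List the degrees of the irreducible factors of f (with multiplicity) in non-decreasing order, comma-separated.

1, 1, 1, 3

Roots in 𝔽_2: f(0) = 0 → root; f(1) = 0 → root.
Linear factors from roots: (u), (u + 1).
Complete factorization: f(u) = (u + 1)·(u)^2·(u³ + u² + 1).
Factor degrees with multiplicity: 1 + 1 + 1 + 3 = 6.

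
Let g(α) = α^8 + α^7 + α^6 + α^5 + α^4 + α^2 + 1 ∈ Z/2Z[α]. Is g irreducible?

Check for roots in Z/2Z: g(0) = 1; g(1) = 1.
No roots, so no linear factors.
Monic irreducibles of degree 2 over GF(2): α^2 + α + 1.
None of them divide g (all give nonzero remainder).
Monic irreducibles of degree 3 over GF(2): α^3 + α + 1, α^3 + α^2 + 1.
None of them divide g (all give nonzero remainder).
Monic irreducibles of degree 4 over GF(2): α^4 + α + 1, α^4 + α^3 + 1, α^4 + α^3 + α^2 + α + 1.
None of them divide g (all give nonzero remainder).
No irreducible factor of degree ≤ 4 exists, so g is irreducible over GF(2).

Yes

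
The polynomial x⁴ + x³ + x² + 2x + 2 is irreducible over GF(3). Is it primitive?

Yes

Write f(x) = x⁴ + x³ + x² + 2x + 2.
|GF(3^4)^×| = 3^4 − 1 = 80. Prime factorization: 80 = 2^4·5.
f is primitive ⇔ x has order 80 in GF(3)[x]/(f), i.e. x^(80/q) ≠ 1 for each prime q | 80.
x^(40) mod f = 2.
x^(16) mod f = 2x³ + 1.
None equal 1, so x has full order 80; f is primitive.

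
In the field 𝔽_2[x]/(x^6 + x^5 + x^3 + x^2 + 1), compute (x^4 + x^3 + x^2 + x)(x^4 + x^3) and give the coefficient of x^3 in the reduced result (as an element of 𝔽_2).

0

Multiply in 𝔽_2[x]: (x^4 + x^3 + x^2 + x)·(x^4 + x^3) = x^8 + x^4.
Reduce using x^6 ≡ x^5 + x^3 + x^2 + 1 (mod x^6 + x^5 + x^3 + x^2 + 1).
Reduced: x^4 + x + 1.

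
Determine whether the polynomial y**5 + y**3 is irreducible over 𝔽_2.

Write m(y) = y**5 + y**3.
Check for roots in 𝔽_2: m(0) = 0 → root; m(1) = 0 → root.
m(0) = 0, so (y) divides m(y); m is reducible.

No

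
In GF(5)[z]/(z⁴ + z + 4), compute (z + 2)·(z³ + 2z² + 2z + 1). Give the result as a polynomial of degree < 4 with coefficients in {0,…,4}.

4z^3 + z^2 + 4z + 3

Multiply in GF(5)[z]: (z + 2)·(z³ + 2z² + 2z + 1) = z⁴ + 4z³ + z² + 2.
Reduce using z⁴ ≡ 4z + 1 (mod z⁴ + z + 4).
Reduced: 4z³ + z² + 4z + 3.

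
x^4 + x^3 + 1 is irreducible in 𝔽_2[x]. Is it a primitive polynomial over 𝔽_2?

Yes

Write f(x) = x^4 + x^3 + 1.
|GF(2^4)^×| = 2^4 − 1 = 15. Prime factorization: 15 = 3·5.
f is primitive ⇔ x has order 15 in GF(2)[x]/(f), i.e. x^(15/q) ≠ 1 for each prime q | 15.
x^(5) mod f = x^3 + x + 1.
x^(3) mod f = x^3.
None equal 1, so x has full order 15; f is primitive.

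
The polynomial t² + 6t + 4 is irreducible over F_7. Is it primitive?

No

Write f(t) = t² + 6t + 4.
|GF(7^2)^×| = 7^2 − 1 = 48. Prime factorization: 48 = 2^4·3.
f is primitive ⇔ t has order 48 in GF(7)[t]/(f), i.e. t^(48/q) ≠ 1 for each prime q | 48.
t^(24) mod f = 1
t^(16) mod f = 2.
Since t^(24) = 1, the order of t divides 24 < 48; not primitive.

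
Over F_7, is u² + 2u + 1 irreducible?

Write f(u) = u² + 2u + 1.
Check for roots in F_7: f(0) = 1; f(1) = 4; f(2) = 2; f(3) = 2; f(4) = 4; f(5) = 1; f(6) = 0 → root.
f(6) = 0, so (u − 6) divides f(u); f is reducible.

No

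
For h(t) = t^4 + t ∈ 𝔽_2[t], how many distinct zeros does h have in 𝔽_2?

2

Evaluate at each of the 2 elements of 𝔽_2:
h(0) = 0 → root; h(1) = 0 → root.
Roots: {0, 1}.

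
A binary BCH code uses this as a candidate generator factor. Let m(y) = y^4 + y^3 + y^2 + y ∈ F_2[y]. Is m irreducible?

No

Check for roots in F_2: m(0) = 0 → root; m(1) = 0 → root.
m(0) = 0, so (y) divides m(y); m is reducible.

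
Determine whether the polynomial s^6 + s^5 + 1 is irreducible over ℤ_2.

Write g(s) = s^6 + s^5 + 1.
Check for roots in ℤ_2: g(0) = 1; g(1) = 1.
No roots, so no linear factors.
Monic irreducibles of degree 2 over GF(2): s^2 + s + 1.
None of them divide g (all give nonzero remainder).
Monic irreducibles of degree 3 over GF(2): s^3 + s + 1, s^3 + s^2 + 1.
None of them divide g (all give nonzero remainder).
No irreducible factor of degree ≤ 3 exists, so g is irreducible over GF(2).

Yes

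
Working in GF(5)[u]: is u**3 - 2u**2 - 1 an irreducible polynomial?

Write g(u) = u**3 - 2u**2 - 1.
Check for roots in GF(5): g(0) = 4; g(1) = 3; g(2) = 4; g(3) = 3; g(4) = 1.
No roots. A degree-3 polynomial over a field with no linear factor is irreducible.

Yes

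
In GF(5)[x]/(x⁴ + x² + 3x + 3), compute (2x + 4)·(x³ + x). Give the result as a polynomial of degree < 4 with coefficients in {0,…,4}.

4x^3 + 3x + 4

Multiply in GF(5)[x]: (2x + 4)·(x³ + x) = 2x⁴ + 4x³ + 2x² + 4x.
Reduce using x⁴ ≡ 4x² + 2x + 2 (mod x⁴ + x² + 3x + 3).
Reduced: 4x³ + 3x + 4.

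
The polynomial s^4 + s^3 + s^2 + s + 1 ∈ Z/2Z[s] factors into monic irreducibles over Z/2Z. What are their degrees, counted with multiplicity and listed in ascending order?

4

Write g(s) = s^4 + s^3 + s^2 + s + 1.
Roots in Z/2Z: g(0) = 1; g(1) = 1.
Complete factorization: g(s) = (s^4 + s^3 + s^2 + s + 1).
Factor degrees with multiplicity: 4 = 4.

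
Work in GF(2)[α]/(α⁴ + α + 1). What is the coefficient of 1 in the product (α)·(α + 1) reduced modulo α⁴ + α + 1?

0

Multiply in GF(2)[α]: (α)·(α + 1) = α² + α.
Reduced: α² + α.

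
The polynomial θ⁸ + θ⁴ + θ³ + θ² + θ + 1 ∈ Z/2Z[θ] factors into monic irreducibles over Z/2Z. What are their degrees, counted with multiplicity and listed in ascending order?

1, 1, 1, 2, 3

Write g(θ) = θ⁸ + θ⁴ + θ³ + θ² + θ + 1.
Roots in Z/2Z: g(0) = 1; g(1) = 0 → root.
Linear factors from roots: (θ + 1).
Complete factorization: g(θ) = (θ + 1)^3·(θ² + θ + 1)·(θ³ + θ + 1).
Factor degrees with multiplicity: 1 + 1 + 1 + 2 + 3 = 8.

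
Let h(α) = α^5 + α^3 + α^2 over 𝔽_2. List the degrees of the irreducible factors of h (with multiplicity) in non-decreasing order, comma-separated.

Roots in 𝔽_2: h(0) = 0 → root; h(1) = 1.
Linear factors from roots: (α).
Complete factorization: h(α) = (α)^2·(α^3 + α + 1).
Factor degrees with multiplicity: 1 + 1 + 3 = 5.

1, 1, 3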